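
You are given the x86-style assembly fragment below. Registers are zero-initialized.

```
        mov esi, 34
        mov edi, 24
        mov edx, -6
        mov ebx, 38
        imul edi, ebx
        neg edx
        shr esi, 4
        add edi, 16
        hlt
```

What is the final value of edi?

mov esi, 34 → esi=34
mov edi, 24 → edi=24
mov edx, -6 → edx=-6
mov ebx, 38 → ebx=38
imul edi, ebx → edi=24*38=912
neg edx → edx=-(-6)=6
shr esi, 4 → esi=34>>4=2
add edi, 16 → edi=912+16=928
halt.

928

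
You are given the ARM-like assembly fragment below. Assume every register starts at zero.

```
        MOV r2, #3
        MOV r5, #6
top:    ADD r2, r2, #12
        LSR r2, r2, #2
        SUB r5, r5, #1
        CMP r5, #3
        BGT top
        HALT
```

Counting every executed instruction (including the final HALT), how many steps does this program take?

MOV r2, #3 → r2=3
MOV r5, #6 → r5=6
ADD r2, r2, #12 → r2=3+12=15
LSR r2, r2, #2 → r2=15>>2=3
SUB r5, r5, #1 → r5=6-1=5
CMP r5, #3  (cmp 5,3)
BGT top: taken
ADD r2, r2, #12 → r2=3+12=15
LSR r2, r2, #2 → r2=15>>2=3
SUB r5, r5, #1 → r5=5-1=4
CMP r5, #3  (cmp 4,3)
BGT top: taken
ADD r2, r2, #12 → r2=3+12=15
LSR r2, r2, #2 → r2=15>>2=3
SUB r5, r5, #1 → r5=4-1=3
CMP r5, #3  (cmp 3,3)
BGT top: not taken
halt.
Total executed instructions: 18.

18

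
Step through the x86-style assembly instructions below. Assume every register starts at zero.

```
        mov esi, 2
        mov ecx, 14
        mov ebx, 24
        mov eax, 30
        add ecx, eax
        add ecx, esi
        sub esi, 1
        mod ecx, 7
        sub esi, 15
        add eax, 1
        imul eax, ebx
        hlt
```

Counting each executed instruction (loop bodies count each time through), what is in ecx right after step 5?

44

mov esi, 2 → esi=2
mov ecx, 14 → ecx=14
mov ebx, 24 → ebx=24
mov eax, 30 → eax=30
add ecx, eax → ecx=14+30=44
After step 5: ecx = 44.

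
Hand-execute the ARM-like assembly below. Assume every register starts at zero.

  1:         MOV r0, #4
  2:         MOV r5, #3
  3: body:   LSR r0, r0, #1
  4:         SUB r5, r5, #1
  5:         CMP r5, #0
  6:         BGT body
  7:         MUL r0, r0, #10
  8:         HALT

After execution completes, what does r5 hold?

after MOV r0, #4: r0=4
after MOV r5, #3: r5=3
after LSR r0, r0, #1: r0=4>>1=2
after SUB r5, r5, #1: r5=3-1=2
CMP r5, #0  (cmp 2,0)
BGT body: taken
after LSR r0, r0, #1: r0=2>>1=1
after SUB r5, r5, #1: r5=2-1=1
CMP r5, #0  (cmp 1,0)
BGT body: taken
after LSR r0, r0, #1: r0=1>>1=0
after SUB r5, r5, #1: r5=1-1=0
CMP r5, #0  (cmp 0,0)
BGT body: not taken
after MUL r0, r0, #10: r0=0*10=0
halt.

0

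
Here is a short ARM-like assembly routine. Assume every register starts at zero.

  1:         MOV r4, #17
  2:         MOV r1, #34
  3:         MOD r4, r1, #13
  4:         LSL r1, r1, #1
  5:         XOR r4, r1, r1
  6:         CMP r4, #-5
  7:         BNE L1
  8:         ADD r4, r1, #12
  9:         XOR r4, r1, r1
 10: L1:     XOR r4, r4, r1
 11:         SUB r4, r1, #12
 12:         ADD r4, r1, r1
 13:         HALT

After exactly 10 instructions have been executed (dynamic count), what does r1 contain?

after MOV r4, #17: r4=17
after MOV r1, #34: r1=34
after MOD r4, r1, #13: r4=34%13=8
after LSL r1, r1, #1: r1=34<<1=68
after XOR r4, r1, r1: r4=68^68=0
CMP r4, #-5  (cmp 0,-5)
BNE L1: taken
after XOR r4, r4, r1: r4=0^68=68
after SUB r4, r1, #12: r4=68-12=56
after ADD r4, r1, r1: r4=68+68=136
After step 10: r1 = 68.

68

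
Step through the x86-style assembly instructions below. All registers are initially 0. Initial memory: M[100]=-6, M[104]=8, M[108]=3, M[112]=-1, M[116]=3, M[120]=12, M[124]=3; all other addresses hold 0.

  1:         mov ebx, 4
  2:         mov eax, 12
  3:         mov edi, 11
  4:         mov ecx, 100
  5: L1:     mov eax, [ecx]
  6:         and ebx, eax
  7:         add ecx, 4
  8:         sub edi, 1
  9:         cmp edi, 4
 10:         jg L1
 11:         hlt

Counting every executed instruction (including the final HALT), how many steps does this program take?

ebx=4
eax=12
edi=11
ecx=100
eax=M[100]=-6
ebx=4&(-6)=0
ecx=100+4=104
edi=11-1=10
cmp edi, 4  (cmp 10,4)
jg L1: taken
eax=M[104]=8
ebx=0&8=0
ecx=104+4=108
edi=10-1=9
cmp edi, 4  (cmp 9,4)
jg L1: taken
eax=M[108]=3
ebx=0&3=0
ecx=108+4=112
edi=9-1=8
cmp edi, 4  (cmp 8,4)
jg L1: taken
eax=M[112]=-1
ebx=0&(-1)=0
ecx=112+4=116
edi=8-1=7
cmp edi, 4  (cmp 7,4)
jg L1: taken
eax=M[116]=3
ebx=0&3=0
ecx=116+4=120
edi=7-1=6
cmp edi, 4  (cmp 6,4)
jg L1: taken
eax=M[120]=12
ebx=0&12=0
ecx=120+4=124
edi=6-1=5
cmp edi, 4  (cmp 5,4)
jg L1: taken
eax=M[124]=3
ebx=0&3=0
ecx=124+4=128
edi=5-1=4
cmp edi, 4  (cmp 4,4)
jg L1: not taken
halt.
Total executed instructions: 47.

47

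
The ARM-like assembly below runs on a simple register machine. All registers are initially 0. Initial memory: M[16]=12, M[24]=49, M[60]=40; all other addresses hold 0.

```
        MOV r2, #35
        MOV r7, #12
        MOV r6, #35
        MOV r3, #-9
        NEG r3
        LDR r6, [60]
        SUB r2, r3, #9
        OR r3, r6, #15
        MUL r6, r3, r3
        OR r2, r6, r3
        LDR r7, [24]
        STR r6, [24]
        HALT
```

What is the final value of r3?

MOV r2, #35 → r2=35
MOV r7, #12 → r7=12
MOV r6, #35 → r6=35
MOV r3, #-9 → r3=-9
NEG r3 → r3=-(-9)=9
LDR r6, [60] → r6=M[60]=40
SUB r2, r3, #9 → r2=9-9=0
OR r3, r6, #15 → r3=40|15=47
MUL r6, r3, r3 → r6=47*47=2209
OR r2, r6, r3 → r2=2209|47=2223
LDR r7, [24] → r7=M[24]=49
STR r6, [24] → M[24]=2209
halt.

47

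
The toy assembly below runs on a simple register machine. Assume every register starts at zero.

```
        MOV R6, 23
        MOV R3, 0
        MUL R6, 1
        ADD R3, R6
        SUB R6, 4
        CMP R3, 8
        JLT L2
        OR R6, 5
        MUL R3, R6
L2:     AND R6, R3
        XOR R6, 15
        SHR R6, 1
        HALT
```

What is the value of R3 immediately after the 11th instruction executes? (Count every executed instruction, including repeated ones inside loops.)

R6=23
R3=0
R6=23*1=23
R3=0+23=23
R6=23-4=19
CMP R3, 8  (cmp 23,8)
JLT L2: not taken
R6=19|5=23
R3=23*23=529
R6=23&529=17
R6=17^15=30
After step 11: R3 = 529.

529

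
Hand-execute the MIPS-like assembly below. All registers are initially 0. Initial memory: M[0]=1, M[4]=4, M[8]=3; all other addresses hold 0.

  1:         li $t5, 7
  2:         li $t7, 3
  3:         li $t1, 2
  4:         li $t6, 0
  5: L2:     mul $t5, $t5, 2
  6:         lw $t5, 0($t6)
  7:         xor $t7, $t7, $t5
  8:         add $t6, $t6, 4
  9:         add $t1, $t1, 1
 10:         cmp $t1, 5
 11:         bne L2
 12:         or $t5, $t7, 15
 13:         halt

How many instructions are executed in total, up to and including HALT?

27

after li $t5, 7: $t5=7
after li $t7, 3: $t7=3
after li $t1, 2: $t1=2
after li $t6, 0: $t6=0
after mul $t5, $t5, 2: $t5=7*2=14
after lw $t5, 0($t6): $t5=M[0]=1
after xor $t7, $t7, $t5: $t7=3^1=2
after add $t6, $t6, 4: $t6=0+4=4
after add $t1, $t1, 1: $t1=2+1=3
cmp $t1, 5  (cmp 3,5)
bne L2: taken
after mul $t5, $t5, 2: $t5=1*2=2
after lw $t5, 0($t6): $t5=M[4]=4
after xor $t7, $t7, $t5: $t7=2^4=6
after add $t6, $t6, 4: $t6=4+4=8
after add $t1, $t1, 1: $t1=3+1=4
cmp $t1, 5  (cmp 4,5)
bne L2: taken
after mul $t5, $t5, 2: $t5=4*2=8
after lw $t5, 0($t6): $t5=M[8]=3
after xor $t7, $t7, $t5: $t7=6^3=5
after add $t6, $t6, 4: $t6=8+4=12
after add $t1, $t1, 1: $t1=4+1=5
cmp $t1, 5  (cmp 5,5)
bne L2: not taken
after or $t5, $t7, 15: $t5=5|15=15
halt.
Total executed instructions: 27.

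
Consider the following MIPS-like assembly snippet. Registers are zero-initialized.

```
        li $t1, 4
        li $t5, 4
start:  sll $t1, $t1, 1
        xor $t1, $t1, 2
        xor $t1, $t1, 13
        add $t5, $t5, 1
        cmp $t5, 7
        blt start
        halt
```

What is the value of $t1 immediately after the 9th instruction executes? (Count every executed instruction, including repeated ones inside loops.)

14

li $t1, 4 → $t1=4
li $t5, 4 → $t5=4
sll $t1, $t1, 1 → $t1=4<<1=8
xor $t1, $t1, 2 → $t1=8^2=10
xor $t1, $t1, 13 → $t1=10^13=7
add $t5, $t5, 1 → $t5=4+1=5
cmp $t5, 7  (cmp 5,7)
blt start: taken
sll $t1, $t1, 1 → $t1=7<<1=14
After step 9: $t1 = 14.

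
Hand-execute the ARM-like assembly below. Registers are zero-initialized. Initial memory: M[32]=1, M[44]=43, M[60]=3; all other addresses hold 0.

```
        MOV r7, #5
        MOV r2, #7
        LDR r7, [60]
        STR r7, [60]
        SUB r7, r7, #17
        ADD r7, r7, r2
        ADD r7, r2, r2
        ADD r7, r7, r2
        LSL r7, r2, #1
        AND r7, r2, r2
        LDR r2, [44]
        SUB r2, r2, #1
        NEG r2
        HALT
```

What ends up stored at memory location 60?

MOV r7, #5 → r7=5
MOV r2, #7 → r2=7
LDR r7, [60] → r7=M[60]=3
STR r7, [60] → M[60]=3
SUB r7, r7, #17 → r7=3-17=-14
ADD r7, r7, r2 → r7=(-14)+7=-7
ADD r7, r2, r2 → r7=7+7=14
ADD r7, r7, r2 → r7=14+7=21
LSL r7, r2, #1 → r7=7<<1=14
AND r7, r2, r2 → r7=7&7=7
LDR r2, [44] → r2=M[44]=43
SUB r2, r2, #1 → r2=43-1=42
NEG r2 → r2=-(42)=-42
halt.

3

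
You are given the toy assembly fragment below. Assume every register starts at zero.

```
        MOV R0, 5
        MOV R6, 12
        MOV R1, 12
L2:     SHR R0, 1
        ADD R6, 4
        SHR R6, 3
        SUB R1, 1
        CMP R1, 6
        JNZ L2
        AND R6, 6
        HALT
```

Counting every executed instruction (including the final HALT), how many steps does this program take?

41

after MOV R0, 5: R0=5
after MOV R6, 12: R6=12
after MOV R1, 12: R1=12
after SHR R0, 1: R0=5>>1=2
after ADD R6, 4: R6=12+4=16
after SHR R6, 3: R6=16>>3=2
after SUB R1, 1: R1=12-1=11
CMP R1, 6  (cmp 11,6)
JNZ L2: taken
after SHR R0, 1: R0=2>>1=1
after ADD R6, 4: R6=2+4=6
after SHR R6, 3: R6=6>>3=0
after SUB R1, 1: R1=11-1=10
CMP R1, 6  (cmp 10,6)
JNZ L2: taken
after SHR R0, 1: R0=1>>1=0
after ADD R6, 4: R6=0+4=4
after SHR R6, 3: R6=4>>3=0
after SUB R1, 1: R1=10-1=9
CMP R1, 6  (cmp 9,6)
JNZ L2: taken
after SHR R0, 1: R0=0>>1=0
after ADD R6, 4: R6=0+4=4
after SHR R6, 3: R6=4>>3=0
after SUB R1, 1: R1=9-1=8
CMP R1, 6  (cmp 8,6)
JNZ L2: taken
after SHR R0, 1: R0=0>>1=0
after ADD R6, 4: R6=0+4=4
after SHR R6, 3: R6=4>>3=0
after SUB R1, 1: R1=8-1=7
CMP R1, 6  (cmp 7,6)
JNZ L2: taken
after SHR R0, 1: R0=0>>1=0
after ADD R6, 4: R6=0+4=4
after SHR R6, 3: R6=4>>3=0
after SUB R1, 1: R1=7-1=6
CMP R1, 6  (cmp 6,6)
JNZ L2: not taken
after AND R6, 6: R6=0&6=0
halt.
Total executed instructions: 41.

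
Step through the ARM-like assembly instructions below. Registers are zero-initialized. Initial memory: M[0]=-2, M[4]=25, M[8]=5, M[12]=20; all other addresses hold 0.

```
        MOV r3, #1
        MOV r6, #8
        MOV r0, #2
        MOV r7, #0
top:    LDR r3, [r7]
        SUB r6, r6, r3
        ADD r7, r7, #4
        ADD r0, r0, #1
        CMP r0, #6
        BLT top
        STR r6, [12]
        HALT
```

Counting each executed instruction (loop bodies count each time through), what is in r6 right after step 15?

-15

after MOV r3, #1: r3=1
after MOV r6, #8: r6=8
after MOV r0, #2: r0=2
after MOV r7, #0: r7=0
after LDR r3, [r7]: r3=M[0]=-2
after SUB r6, r6, r3: r6=8-(-2)=10
after ADD r7, r7, #4: r7=0+4=4
after ADD r0, r0, #1: r0=2+1=3
CMP r0, #6  (cmp 3,6)
BLT top: taken
after LDR r3, [r7]: r3=M[4]=25
after SUB r6, r6, r3: r6=10-25=-15
after ADD r7, r7, #4: r7=4+4=8
after ADD r0, r0, #1: r0=3+1=4
CMP r0, #6  (cmp 4,6)
After step 15: r6 = -15.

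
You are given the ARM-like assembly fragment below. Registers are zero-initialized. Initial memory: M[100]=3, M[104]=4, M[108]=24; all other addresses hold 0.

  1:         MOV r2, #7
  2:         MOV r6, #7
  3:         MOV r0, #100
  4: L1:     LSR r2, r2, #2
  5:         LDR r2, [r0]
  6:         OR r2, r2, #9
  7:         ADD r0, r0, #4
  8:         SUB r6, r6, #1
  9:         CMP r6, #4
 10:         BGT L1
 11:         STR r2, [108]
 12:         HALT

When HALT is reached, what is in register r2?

25

r2=7
r6=7
r0=100
r2=7>>2=1
r2=M[100]=3
r2=3|9=11
r0=100+4=104
r6=7-1=6
CMP r6, #4  (cmp 6,4)
BGT L1: taken
r2=11>>2=2
r2=M[104]=4
r2=4|9=13
r0=104+4=108
r6=6-1=5
CMP r6, #4  (cmp 5,4)
BGT L1: taken
r2=13>>2=3
r2=M[108]=24
r2=24|9=25
r0=108+4=112
r6=5-1=4
CMP r6, #4  (cmp 4,4)
BGT L1: not taken
STR r2, [108] → M[108]=25
halt.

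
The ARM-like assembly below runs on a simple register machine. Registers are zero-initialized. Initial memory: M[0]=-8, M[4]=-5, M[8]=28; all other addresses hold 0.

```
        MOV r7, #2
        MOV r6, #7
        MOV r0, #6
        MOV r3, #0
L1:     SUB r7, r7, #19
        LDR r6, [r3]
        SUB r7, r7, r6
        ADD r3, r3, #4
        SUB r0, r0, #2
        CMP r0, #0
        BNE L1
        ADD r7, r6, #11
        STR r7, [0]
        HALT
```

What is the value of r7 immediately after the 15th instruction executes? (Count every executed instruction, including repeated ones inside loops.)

-23

r7=2
r6=7
r0=6
r3=0
r7=2-19=-17
r6=M[0]=-8
r7=(-17)-(-8)=-9
r3=0+4=4
r0=6-2=4
CMP r0, #0  (cmp 4,0)
BNE L1: taken
r7=(-9)-19=-28
r6=M[4]=-5
r7=(-28)-(-5)=-23
r3=4+4=8
After step 15: r7 = -23.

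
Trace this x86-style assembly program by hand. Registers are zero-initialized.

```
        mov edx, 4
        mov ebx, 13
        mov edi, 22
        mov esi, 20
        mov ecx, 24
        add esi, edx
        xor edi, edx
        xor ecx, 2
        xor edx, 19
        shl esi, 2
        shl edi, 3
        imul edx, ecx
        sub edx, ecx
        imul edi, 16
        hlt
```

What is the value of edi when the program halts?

edx=4
ebx=13
edi=22
esi=20
ecx=24
esi=20+4=24
edi=22^4=18
ecx=24^2=26
edx=4^19=23
esi=24<<2=96
edi=18<<3=144
edx=23*26=598
edx=598-26=572
edi=144*16=2304
halt.

2304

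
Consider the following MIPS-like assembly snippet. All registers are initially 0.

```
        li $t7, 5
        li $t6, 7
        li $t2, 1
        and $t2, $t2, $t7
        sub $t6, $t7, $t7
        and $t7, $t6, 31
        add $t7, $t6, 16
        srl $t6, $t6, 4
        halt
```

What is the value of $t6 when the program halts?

0

after li $t7, 5: $t7=5
after li $t6, 7: $t6=7
after li $t2, 1: $t2=1
after and $t2, $t2, $t7: $t2=1&5=1
after sub $t6, $t7, $t7: $t6=5-5=0
after and $t7, $t6, 31: $t7=0&31=0
after add $t7, $t6, 16: $t7=0+16=16
after srl $t6, $t6, 4: $t6=0>>4=0
halt.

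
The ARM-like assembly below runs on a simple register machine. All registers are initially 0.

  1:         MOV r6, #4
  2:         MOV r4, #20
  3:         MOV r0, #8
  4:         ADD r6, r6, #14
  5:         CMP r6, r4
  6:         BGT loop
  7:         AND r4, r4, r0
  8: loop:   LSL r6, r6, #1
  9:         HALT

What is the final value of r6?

MOV r6, #4 → r6=4
MOV r4, #20 → r4=20
MOV r0, #8 → r0=8
ADD r6, r6, #14 → r6=4+14=18
CMP r6, r4  (cmp 18,20)
BGT loop: not taken
AND r4, r4, r0 → r4=20&8=0
LSL r6, r6, #1 → r6=18<<1=36
halt.

36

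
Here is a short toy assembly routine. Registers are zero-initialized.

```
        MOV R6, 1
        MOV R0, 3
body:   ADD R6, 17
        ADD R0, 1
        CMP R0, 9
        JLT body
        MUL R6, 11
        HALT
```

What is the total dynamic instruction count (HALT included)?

28

after MOV R6, 1: R6=1
after MOV R0, 3: R0=3
after ADD R6, 17: R6=1+17=18
after ADD R0, 1: R0=3+1=4
CMP R0, 9  (cmp 4,9)
JLT body: taken
after ADD R6, 17: R6=18+17=35
after ADD R0, 1: R0=4+1=5
CMP R0, 9  (cmp 5,9)
JLT body: taken
after ADD R6, 17: R6=35+17=52
after ADD R0, 1: R0=5+1=6
CMP R0, 9  (cmp 6,9)
JLT body: taken
after ADD R6, 17: R6=52+17=69
after ADD R0, 1: R0=6+1=7
CMP R0, 9  (cmp 7,9)
JLT body: taken
after ADD R6, 17: R6=69+17=86
after ADD R0, 1: R0=7+1=8
CMP R0, 9  (cmp 8,9)
JLT body: taken
after ADD R6, 17: R6=86+17=103
after ADD R0, 1: R0=8+1=9
CMP R0, 9  (cmp 9,9)
JLT body: not taken
after MUL R6, 11: R6=103*11=1133
halt.
Total executed instructions: 28.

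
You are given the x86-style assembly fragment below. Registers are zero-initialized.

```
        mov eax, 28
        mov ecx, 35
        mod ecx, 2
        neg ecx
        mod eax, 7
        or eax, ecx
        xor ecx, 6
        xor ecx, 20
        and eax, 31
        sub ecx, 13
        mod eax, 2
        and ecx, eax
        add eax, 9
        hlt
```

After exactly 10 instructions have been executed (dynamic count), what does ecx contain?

-32

eax=28
ecx=35
ecx=35%2=1
ecx=-(1)=-1
eax=28%7=0
eax=0|(-1)=-1
ecx=(-1)^6=-7
ecx=(-7)^20=-19
eax=(-1)&31=31
ecx=(-19)-13=-32
After step 10: ecx = -32.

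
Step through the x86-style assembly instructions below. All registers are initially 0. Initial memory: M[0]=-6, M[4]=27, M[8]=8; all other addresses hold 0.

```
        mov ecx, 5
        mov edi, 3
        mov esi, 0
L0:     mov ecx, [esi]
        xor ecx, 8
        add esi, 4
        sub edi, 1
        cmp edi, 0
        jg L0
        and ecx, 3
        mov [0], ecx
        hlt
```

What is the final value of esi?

12

mov ecx, 5 → ecx=5
mov edi, 3 → edi=3
mov esi, 0 → esi=0
mov ecx, [esi] → ecx=M[0]=-6
xor ecx, 8 → ecx=(-6)^8=-14
add esi, 4 → esi=0+4=4
sub edi, 1 → edi=3-1=2
cmp edi, 0  (cmp 2,0)
jg L0: taken
mov ecx, [esi] → ecx=M[4]=27
xor ecx, 8 → ecx=27^8=19
add esi, 4 → esi=4+4=8
sub edi, 1 → edi=2-1=1
cmp edi, 0  (cmp 1,0)
jg L0: taken
mov ecx, [esi] → ecx=M[8]=8
xor ecx, 8 → ecx=8^8=0
add esi, 4 → esi=8+4=12
sub edi, 1 → edi=1-1=0
cmp edi, 0  (cmp 0,0)
jg L0: not taken
and ecx, 3 → ecx=0&3=0
mov [0], ecx → M[0]=0
halt.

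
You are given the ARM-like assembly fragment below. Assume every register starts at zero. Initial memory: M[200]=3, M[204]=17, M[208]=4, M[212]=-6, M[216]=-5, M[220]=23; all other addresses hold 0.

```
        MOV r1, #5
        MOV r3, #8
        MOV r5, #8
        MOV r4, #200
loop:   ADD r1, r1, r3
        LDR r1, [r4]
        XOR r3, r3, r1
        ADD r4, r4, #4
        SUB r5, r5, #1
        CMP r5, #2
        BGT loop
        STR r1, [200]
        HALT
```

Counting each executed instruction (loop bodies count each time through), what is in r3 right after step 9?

11

after MOV r1, #5: r1=5
after MOV r3, #8: r3=8
after MOV r5, #8: r5=8
after MOV r4, #200: r4=200
after ADD r1, r1, r3: r1=5+8=13
after LDR r1, [r4]: r1=M[200]=3
after XOR r3, r3, r1: r3=8^3=11
after ADD r4, r4, #4: r4=200+4=204
after SUB r5, r5, #1: r5=8-1=7
After step 9: r3 = 11.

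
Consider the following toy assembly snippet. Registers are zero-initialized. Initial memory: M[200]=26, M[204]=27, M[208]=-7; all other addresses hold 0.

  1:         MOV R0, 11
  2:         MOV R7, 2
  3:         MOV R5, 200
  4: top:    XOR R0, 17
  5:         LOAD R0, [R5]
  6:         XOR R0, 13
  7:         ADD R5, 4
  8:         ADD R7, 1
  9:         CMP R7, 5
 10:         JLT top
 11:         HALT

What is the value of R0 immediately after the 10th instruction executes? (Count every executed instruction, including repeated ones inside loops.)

R0=11
R7=2
R5=200
R0=11^17=26
R0=M[200]=26
R0=26^13=23
R5=200+4=204
R7=2+1=3
CMP R7, 5  (cmp 3,5)
JLT top: taken
After step 10: R0 = 23.

23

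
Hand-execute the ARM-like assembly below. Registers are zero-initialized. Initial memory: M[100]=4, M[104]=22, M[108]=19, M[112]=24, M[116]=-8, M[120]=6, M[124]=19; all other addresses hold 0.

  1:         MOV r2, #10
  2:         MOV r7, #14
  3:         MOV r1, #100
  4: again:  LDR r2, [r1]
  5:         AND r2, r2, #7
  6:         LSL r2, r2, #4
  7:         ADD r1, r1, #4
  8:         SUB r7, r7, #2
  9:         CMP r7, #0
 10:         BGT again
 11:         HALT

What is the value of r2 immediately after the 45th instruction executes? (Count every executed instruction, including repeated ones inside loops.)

96

after MOV r2, #10: r2=10
after MOV r7, #14: r7=14
after MOV r1, #100: r1=100
after LDR r2, [r1]: r2=M[100]=4
after AND r2, r2, #7: r2=4&7=4
after LSL r2, r2, #4: r2=4<<4=64
after ADD r1, r1, #4: r1=100+4=104
after SUB r7, r7, #2: r7=14-2=12
CMP r7, #0  (cmp 12,0)
BGT again: taken
after LDR r2, [r1]: r2=M[104]=22
after AND r2, r2, #7: r2=22&7=6
after LSL r2, r2, #4: r2=6<<4=96
after ADD r1, r1, #4: r1=104+4=108
after SUB r7, r7, #2: r7=12-2=10
CMP r7, #0  (cmp 10,0)
BGT again: taken
after LDR r2, [r1]: r2=M[108]=19
after AND r2, r2, #7: r2=19&7=3
after LSL r2, r2, #4: r2=3<<4=48
after ADD r1, r1, #4: r1=108+4=112
after SUB r7, r7, #2: r7=10-2=8
CMP r7, #0  (cmp 8,0)
BGT again: taken
after LDR r2, [r1]: r2=M[112]=24
after AND r2, r2, #7: r2=24&7=0
after LSL r2, r2, #4: r2=0<<4=0
after ADD r1, r1, #4: r1=112+4=116
after SUB r7, r7, #2: r7=8-2=6
CMP r7, #0  (cmp 6,0)
BGT again: taken
after LDR r2, [r1]: r2=M[116]=-8
after AND r2, r2, #7: r2=(-8)&7=0
after LSL r2, r2, #4: r2=0<<4=0
after ADD r1, r1, #4: r1=116+4=120
after SUB r7, r7, #2: r7=6-2=4
CMP r7, #0  (cmp 4,0)
BGT again: taken
after LDR r2, [r1]: r2=M[120]=6
after AND r2, r2, #7: r2=6&7=6
after LSL r2, r2, #4: r2=6<<4=96
after ADD r1, r1, #4: r1=120+4=124
after SUB r7, r7, #2: r7=4-2=2
CMP r7, #0  (cmp 2,0)
BGT again: taken
After step 45: r2 = 96.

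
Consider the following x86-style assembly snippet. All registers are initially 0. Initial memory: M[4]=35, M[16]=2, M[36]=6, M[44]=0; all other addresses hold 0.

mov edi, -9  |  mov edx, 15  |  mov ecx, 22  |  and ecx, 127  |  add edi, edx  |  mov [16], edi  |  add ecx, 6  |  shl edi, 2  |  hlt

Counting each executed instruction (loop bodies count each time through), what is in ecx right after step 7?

after mov edi, -9: edi=-9
after mov edx, 15: edx=15
after mov ecx, 22: ecx=22
after and ecx, 127: ecx=22&127=22
after add edi, edx: edi=(-9)+15=6
mov [16], edi → M[16]=6
after add ecx, 6: ecx=22+6=28
After step 7: ecx = 28.

28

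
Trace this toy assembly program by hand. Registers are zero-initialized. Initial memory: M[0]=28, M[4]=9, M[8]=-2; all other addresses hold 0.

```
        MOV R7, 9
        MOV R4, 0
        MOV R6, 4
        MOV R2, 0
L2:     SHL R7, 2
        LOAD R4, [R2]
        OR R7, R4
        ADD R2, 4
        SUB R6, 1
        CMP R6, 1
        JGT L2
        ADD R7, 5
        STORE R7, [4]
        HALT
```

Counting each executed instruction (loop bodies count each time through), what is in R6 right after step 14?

3

MOV R7, 9 → R7=9
MOV R4, 0 → R4=0
MOV R6, 4 → R6=4
MOV R2, 0 → R2=0
SHL R7, 2 → R7=9<<2=36
LOAD R4, [R2] → R4=M[0]=28
OR R7, R4 → R7=36|28=60
ADD R2, 4 → R2=0+4=4
SUB R6, 1 → R6=4-1=3
CMP R6, 1  (cmp 3,1)
JGT L2: taken
SHL R7, 2 → R7=60<<2=240
LOAD R4, [R2] → R4=M[4]=9
OR R7, R4 → R7=240|9=249
After step 14: R6 = 3.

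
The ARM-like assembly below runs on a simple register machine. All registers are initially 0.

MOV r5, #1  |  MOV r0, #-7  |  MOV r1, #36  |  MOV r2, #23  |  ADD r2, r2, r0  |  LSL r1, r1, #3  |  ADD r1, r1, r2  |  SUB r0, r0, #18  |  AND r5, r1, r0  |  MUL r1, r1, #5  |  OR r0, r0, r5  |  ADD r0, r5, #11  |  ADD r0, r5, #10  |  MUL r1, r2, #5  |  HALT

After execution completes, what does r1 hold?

80

MOV r5, #1 → r5=1
MOV r0, #-7 → r0=-7
MOV r1, #36 → r1=36
MOV r2, #23 → r2=23
ADD r2, r2, r0 → r2=23+(-7)=16
LSL r1, r1, #3 → r1=36<<3=288
ADD r1, r1, r2 → r1=288+16=304
SUB r0, r0, #18 → r0=(-7)-18=-25
AND r5, r1, r0 → r5=304&(-25)=288
MUL r1, r1, #5 → r1=304*5=1520
OR r0, r0, r5 → r0=(-25)|288=-25
ADD r0, r5, #11 → r0=288+11=299
ADD r0, r5, #10 → r0=288+10=298
MUL r1, r2, #5 → r1=16*5=80
halt.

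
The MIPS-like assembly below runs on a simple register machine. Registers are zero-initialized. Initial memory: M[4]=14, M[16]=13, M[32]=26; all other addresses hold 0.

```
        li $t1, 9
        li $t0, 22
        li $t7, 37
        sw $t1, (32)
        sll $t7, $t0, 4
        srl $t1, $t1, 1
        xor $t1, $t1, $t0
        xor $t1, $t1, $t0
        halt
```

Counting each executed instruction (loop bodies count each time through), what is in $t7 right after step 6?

352

li $t1, 9 → $t1=9
li $t0, 22 → $t0=22
li $t7, 37 → $t7=37
sw $t1, (32) → M[32]=9
sll $t7, $t0, 4 → $t7=22<<4=352
srl $t1, $t1, 1 → $t1=9>>1=4
After step 6: $t7 = 352.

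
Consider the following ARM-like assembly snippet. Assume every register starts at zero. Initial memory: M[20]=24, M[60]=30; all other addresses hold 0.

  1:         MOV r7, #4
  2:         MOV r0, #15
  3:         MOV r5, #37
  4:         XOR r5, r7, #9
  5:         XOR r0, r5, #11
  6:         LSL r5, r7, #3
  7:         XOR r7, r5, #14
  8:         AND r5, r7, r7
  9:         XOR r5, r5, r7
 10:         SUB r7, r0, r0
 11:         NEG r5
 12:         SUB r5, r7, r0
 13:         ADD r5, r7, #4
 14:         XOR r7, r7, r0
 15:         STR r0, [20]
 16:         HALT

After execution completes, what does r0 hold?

MOV r7, #4 → r7=4
MOV r0, #15 → r0=15
MOV r5, #37 → r5=37
XOR r5, r7, #9 → r5=4^9=13
XOR r0, r5, #11 → r0=13^11=6
LSL r5, r7, #3 → r5=4<<3=32
XOR r7, r5, #14 → r7=32^14=46
AND r5, r7, r7 → r5=46&46=46
XOR r5, r5, r7 → r5=46^46=0
SUB r7, r0, r0 → r7=6-6=0
NEG r5 → r5=-(0)=0
SUB r5, r7, r0 → r5=0-6=-6
ADD r5, r7, #4 → r5=0+4=4
XOR r7, r7, r0 → r7=0^6=6
STR r0, [20] → M[20]=6
halt.

6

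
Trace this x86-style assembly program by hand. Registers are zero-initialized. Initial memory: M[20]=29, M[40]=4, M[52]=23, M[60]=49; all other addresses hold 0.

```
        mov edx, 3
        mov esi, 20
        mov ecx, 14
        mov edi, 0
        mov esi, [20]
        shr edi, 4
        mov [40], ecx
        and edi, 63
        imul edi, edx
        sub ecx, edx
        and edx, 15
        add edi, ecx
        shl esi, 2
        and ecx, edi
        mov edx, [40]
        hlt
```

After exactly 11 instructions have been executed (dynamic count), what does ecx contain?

11

after mov edx, 3: edx=3
after mov esi, 20: esi=20
after mov ecx, 14: ecx=14
after mov edi, 0: edi=0
after mov esi, [20]: esi=M[20]=29
after shr edi, 4: edi=0>>4=0
mov [40], ecx → M[40]=14
after and edi, 63: edi=0&63=0
after imul edi, edx: edi=0*3=0
after sub ecx, edx: ecx=14-3=11
after and edx, 15: edx=3&15=3
After step 11: ecx = 11.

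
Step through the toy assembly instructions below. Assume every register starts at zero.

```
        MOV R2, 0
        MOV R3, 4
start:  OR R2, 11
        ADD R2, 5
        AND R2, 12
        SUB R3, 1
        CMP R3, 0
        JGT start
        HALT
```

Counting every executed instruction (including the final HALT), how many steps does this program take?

27

R2=0
R3=4
R2=0|11=11
R2=11+5=16
R2=16&12=0
R3=4-1=3
CMP R3, 0  (cmp 3,0)
JGT start: taken
R2=0|11=11
R2=11+5=16
R2=16&12=0
R3=3-1=2
CMP R3, 0  (cmp 2,0)
JGT start: taken
R2=0|11=11
R2=11+5=16
R2=16&12=0
R3=2-1=1
CMP R3, 0  (cmp 1,0)
JGT start: taken
R2=0|11=11
R2=11+5=16
R2=16&12=0
R3=1-1=0
CMP R3, 0  (cmp 0,0)
JGT start: not taken
halt.
Total executed instructions: 27.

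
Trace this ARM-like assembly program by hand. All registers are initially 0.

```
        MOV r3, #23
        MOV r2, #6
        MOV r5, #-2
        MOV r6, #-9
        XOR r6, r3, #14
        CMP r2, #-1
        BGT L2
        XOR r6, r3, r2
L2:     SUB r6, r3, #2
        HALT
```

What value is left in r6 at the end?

21

r3=23
r2=6
r5=-2
r6=-9
r6=23^14=25
CMP r2, #-1  (cmp 6,-1)
BGT L2: taken
r6=23-2=21
halt.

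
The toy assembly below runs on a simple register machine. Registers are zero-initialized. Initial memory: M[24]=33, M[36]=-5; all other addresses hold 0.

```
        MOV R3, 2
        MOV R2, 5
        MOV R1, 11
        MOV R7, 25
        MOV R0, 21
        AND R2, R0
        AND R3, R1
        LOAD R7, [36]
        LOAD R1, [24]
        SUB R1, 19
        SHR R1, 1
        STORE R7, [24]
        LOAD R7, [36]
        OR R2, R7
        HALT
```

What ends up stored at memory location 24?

-5

after MOV R3, 2: R3=2
after MOV R2, 5: R2=5
after MOV R1, 11: R1=11
after MOV R7, 25: R7=25
after MOV R0, 21: R0=21
after AND R2, R0: R2=5&21=5
after AND R3, R1: R3=2&11=2
after LOAD R7, [36]: R7=M[36]=-5
after LOAD R1, [24]: R1=M[24]=33
after SUB R1, 19: R1=33-19=14
after SHR R1, 1: R1=14>>1=7
STORE R7, [24] → M[24]=-5
after LOAD R7, [36]: R7=M[36]=-5
after OR R2, R7: R2=5|(-5)=-1
halt.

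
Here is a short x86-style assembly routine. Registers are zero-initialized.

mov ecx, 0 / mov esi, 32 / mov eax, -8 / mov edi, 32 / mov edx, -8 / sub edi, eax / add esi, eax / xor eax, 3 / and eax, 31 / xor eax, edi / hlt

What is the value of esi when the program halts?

24

mov ecx, 0 → ecx=0
mov esi, 32 → esi=32
mov eax, -8 → eax=-8
mov edi, 32 → edi=32
mov edx, -8 → edx=-8
sub edi, eax → edi=32-(-8)=40
add esi, eax → esi=32+(-8)=24
xor eax, 3 → eax=(-8)^3=-5
and eax, 31 → eax=(-5)&31=27
xor eax, edi → eax=27^40=51
halt.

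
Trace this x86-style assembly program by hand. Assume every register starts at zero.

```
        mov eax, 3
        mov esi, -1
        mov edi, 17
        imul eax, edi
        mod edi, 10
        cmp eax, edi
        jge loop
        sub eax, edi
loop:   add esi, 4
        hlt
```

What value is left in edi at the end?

mov eax, 3 → eax=3
mov esi, -1 → esi=-1
mov edi, 17 → edi=17
imul eax, edi → eax=3*17=51
mod edi, 10 → edi=17%10=7
cmp eax, edi  (cmp 51,7)
jge loop: taken
add esi, 4 → esi=(-1)+4=3
halt.

7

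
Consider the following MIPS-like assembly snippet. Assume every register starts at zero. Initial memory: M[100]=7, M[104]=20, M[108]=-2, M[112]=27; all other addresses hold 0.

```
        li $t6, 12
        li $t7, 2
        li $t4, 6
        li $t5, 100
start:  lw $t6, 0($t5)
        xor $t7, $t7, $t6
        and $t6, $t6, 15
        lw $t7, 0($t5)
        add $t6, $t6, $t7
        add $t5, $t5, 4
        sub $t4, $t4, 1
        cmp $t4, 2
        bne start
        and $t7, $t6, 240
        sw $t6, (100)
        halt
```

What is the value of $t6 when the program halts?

after li $t6, 12: $t6=12
after li $t7, 2: $t7=2
after li $t4, 6: $t4=6
after li $t5, 100: $t5=100
after lw $t6, 0($t5): $t6=M[100]=7
after xor $t7, $t7, $t6: $t7=2^7=5
after and $t6, $t6, 15: $t6=7&15=7
after lw $t7, 0($t5): $t7=M[100]=7
after add $t6, $t6, $t7: $t6=7+7=14
after add $t5, $t5, 4: $t5=100+4=104
after sub $t4, $t4, 1: $t4=6-1=5
cmp $t4, 2  (cmp 5,2)
bne start: taken
after lw $t6, 0($t5): $t6=M[104]=20
after xor $t7, $t7, $t6: $t7=7^20=19
after and $t6, $t6, 15: $t6=20&15=4
after lw $t7, 0($t5): $t7=M[104]=20
after add $t6, $t6, $t7: $t6=4+20=24
after add $t5, $t5, 4: $t5=104+4=108
after sub $t4, $t4, 1: $t4=5-1=4
cmp $t4, 2  (cmp 4,2)
bne start: taken
after lw $t6, 0($t5): $t6=M[108]=-2
after xor $t7, $t7, $t6: $t7=20^(-2)=-22
after and $t6, $t6, 15: $t6=(-2)&15=14
after lw $t7, 0($t5): $t7=M[108]=-2
after add $t6, $t6, $t7: $t6=14+(-2)=12
after add $t5, $t5, 4: $t5=108+4=112
after sub $t4, $t4, 1: $t4=4-1=3
cmp $t4, 2  (cmp 3,2)
bne start: taken
after lw $t6, 0($t5): $t6=M[112]=27
after xor $t7, $t7, $t6: $t7=(-2)^27=-27
after and $t6, $t6, 15: $t6=27&15=11
after lw $t7, 0($t5): $t7=M[112]=27
after add $t6, $t6, $t7: $t6=11+27=38
after add $t5, $t5, 4: $t5=112+4=116
after sub $t4, $t4, 1: $t4=3-1=2
cmp $t4, 2  (cmp 2,2)
bne start: not taken
after and $t7, $t6, 240: $t7=38&240=32
sw $t6, (100) → M[100]=38
halt.

38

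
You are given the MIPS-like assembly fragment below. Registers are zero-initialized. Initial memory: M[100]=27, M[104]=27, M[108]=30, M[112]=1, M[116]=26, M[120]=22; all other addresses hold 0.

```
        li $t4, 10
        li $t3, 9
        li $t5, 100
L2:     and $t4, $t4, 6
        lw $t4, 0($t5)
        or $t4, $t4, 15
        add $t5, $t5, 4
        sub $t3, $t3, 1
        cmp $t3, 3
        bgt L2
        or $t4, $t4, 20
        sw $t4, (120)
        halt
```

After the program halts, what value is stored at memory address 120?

after li $t4, 10: $t4=10
after li $t3, 9: $t3=9
after li $t5, 100: $t5=100
after and $t4, $t4, 6: $t4=10&6=2
after lw $t4, 0($t5): $t4=M[100]=27
after or $t4, $t4, 15: $t4=27|15=31
after add $t5, $t5, 4: $t5=100+4=104
after sub $t3, $t3, 1: $t3=9-1=8
cmp $t3, 3  (cmp 8,3)
bgt L2: taken
after and $t4, $t4, 6: $t4=31&6=6
after lw $t4, 0($t5): $t4=M[104]=27
after or $t4, $t4, 15: $t4=27|15=31
after add $t5, $t5, 4: $t5=104+4=108
after sub $t3, $t3, 1: $t3=8-1=7
cmp $t3, 3  (cmp 7,3)
bgt L2: taken
after and $t4, $t4, 6: $t4=31&6=6
after lw $t4, 0($t5): $t4=M[108]=30
after or $t4, $t4, 15: $t4=30|15=31
after add $t5, $t5, 4: $t5=108+4=112
after sub $t3, $t3, 1: $t3=7-1=6
cmp $t3, 3  (cmp 6,3)
bgt L2: taken
after and $t4, $t4, 6: $t4=31&6=6
after lw $t4, 0($t5): $t4=M[112]=1
after or $t4, $t4, 15: $t4=1|15=15
after add $t5, $t5, 4: $t5=112+4=116
after sub $t3, $t3, 1: $t3=6-1=5
cmp $t3, 3  (cmp 5,3)
bgt L2: taken
after and $t4, $t4, 6: $t4=15&6=6
after lw $t4, 0($t5): $t4=M[116]=26
after or $t4, $t4, 15: $t4=26|15=31
after add $t5, $t5, 4: $t5=116+4=120
after sub $t3, $t3, 1: $t3=5-1=4
cmp $t3, 3  (cmp 4,3)
bgt L2: taken
after and $t4, $t4, 6: $t4=31&6=6
after lw $t4, 0($t5): $t4=M[120]=22
after or $t4, $t4, 15: $t4=22|15=31
after add $t5, $t5, 4: $t5=120+4=124
after sub $t3, $t3, 1: $t3=4-1=3
cmp $t3, 3  (cmp 3,3)
bgt L2: not taken
after or $t4, $t4, 20: $t4=31|20=31
sw $t4, (120) → M[120]=31
halt.

31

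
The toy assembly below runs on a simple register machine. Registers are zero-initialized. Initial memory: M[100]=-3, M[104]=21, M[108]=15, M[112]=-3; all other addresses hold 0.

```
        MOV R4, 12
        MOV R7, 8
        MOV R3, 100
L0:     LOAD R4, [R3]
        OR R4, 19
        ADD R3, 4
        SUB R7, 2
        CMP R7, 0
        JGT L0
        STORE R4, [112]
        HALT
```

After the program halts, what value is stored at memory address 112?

MOV R4, 12 → R4=12
MOV R7, 8 → R7=8
MOV R3, 100 → R3=100
LOAD R4, [R3] → R4=M[100]=-3
OR R4, 19 → R4=(-3)|19=-1
ADD R3, 4 → R3=100+4=104
SUB R7, 2 → R7=8-2=6
CMP R7, 0  (cmp 6,0)
JGT L0: taken
LOAD R4, [R3] → R4=M[104]=21
OR R4, 19 → R4=21|19=23
ADD R3, 4 → R3=104+4=108
SUB R7, 2 → R7=6-2=4
CMP R7, 0  (cmp 4,0)
JGT L0: taken
LOAD R4, [R3] → R4=M[108]=15
OR R4, 19 → R4=15|19=31
ADD R3, 4 → R3=108+4=112
SUB R7, 2 → R7=4-2=2
CMP R7, 0  (cmp 2,0)
JGT L0: taken
LOAD R4, [R3] → R4=M[112]=-3
OR R4, 19 → R4=(-3)|19=-1
ADD R3, 4 → R3=112+4=116
SUB R7, 2 → R7=2-2=0
CMP R7, 0  (cmp 0,0)
JGT L0: not taken
STORE R4, [112] → M[112]=-1
halt.

-1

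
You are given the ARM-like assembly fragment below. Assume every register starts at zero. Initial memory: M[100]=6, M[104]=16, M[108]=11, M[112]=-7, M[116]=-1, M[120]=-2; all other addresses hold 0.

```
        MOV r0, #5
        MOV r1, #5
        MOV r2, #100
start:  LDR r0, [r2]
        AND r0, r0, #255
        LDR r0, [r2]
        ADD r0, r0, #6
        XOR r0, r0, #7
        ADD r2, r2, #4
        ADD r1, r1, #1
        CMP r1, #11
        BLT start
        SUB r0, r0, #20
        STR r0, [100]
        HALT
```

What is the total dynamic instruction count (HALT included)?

60

r0=5
r1=5
r2=100
r0=M[100]=6
r0=6&255=6
r0=M[100]=6
r0=6+6=12
r0=12^7=11
r2=100+4=104
r1=5+1=6
CMP r1, #11  (cmp 6,11)
BLT start: taken
r0=M[104]=16
r0=16&255=16
r0=M[104]=16
r0=16+6=22
r0=22^7=17
r2=104+4=108
r1=6+1=7
CMP r1, #11  (cmp 7,11)
BLT start: taken
r0=M[108]=11
r0=11&255=11
r0=M[108]=11
r0=11+6=17
r0=17^7=22
r2=108+4=112
r1=7+1=8
CMP r1, #11  (cmp 8,11)
BLT start: taken
r0=M[112]=-7
r0=(-7)&255=249
r0=M[112]=-7
r0=(-7)+6=-1
r0=(-1)^7=-8
r2=112+4=116
r1=8+1=9
CMP r1, #11  (cmp 9,11)
BLT start: taken
r0=M[116]=-1
r0=(-1)&255=255
r0=M[116]=-1
r0=(-1)+6=5
r0=5^7=2
r2=116+4=120
r1=9+1=10
CMP r1, #11  (cmp 10,11)
BLT start: taken
r0=M[120]=-2
r0=(-2)&255=254
r0=M[120]=-2
r0=(-2)+6=4
r0=4^7=3
r2=120+4=124
r1=10+1=11
CMP r1, #11  (cmp 11,11)
BLT start: not taken
r0=3-20=-17
STR r0, [100] → M[100]=-17
halt.
Total executed instructions: 60.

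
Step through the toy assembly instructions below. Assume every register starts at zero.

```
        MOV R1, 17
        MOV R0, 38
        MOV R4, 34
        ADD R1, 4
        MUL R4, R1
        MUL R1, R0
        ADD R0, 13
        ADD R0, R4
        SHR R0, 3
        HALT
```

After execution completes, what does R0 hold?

MOV R1, 17 → R1=17
MOV R0, 38 → R0=38
MOV R4, 34 → R4=34
ADD R1, 4 → R1=17+4=21
MUL R4, R1 → R4=34*21=714
MUL R1, R0 → R1=21*38=798
ADD R0, 13 → R0=38+13=51
ADD R0, R4 → R0=51+714=765
SHR R0, 3 → R0=765>>3=95
halt.

95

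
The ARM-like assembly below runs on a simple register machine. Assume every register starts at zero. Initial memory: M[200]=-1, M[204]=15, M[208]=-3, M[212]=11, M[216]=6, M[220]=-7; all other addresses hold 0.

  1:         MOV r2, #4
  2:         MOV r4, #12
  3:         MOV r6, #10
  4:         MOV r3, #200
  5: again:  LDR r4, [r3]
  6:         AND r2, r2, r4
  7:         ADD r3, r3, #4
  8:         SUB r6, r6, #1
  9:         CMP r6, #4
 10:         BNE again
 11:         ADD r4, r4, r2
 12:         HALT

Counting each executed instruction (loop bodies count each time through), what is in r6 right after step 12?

r2=4
r4=12
r6=10
r3=200
r4=M[200]=-1
r2=4&(-1)=4
r3=200+4=204
r6=10-1=9
CMP r6, #4  (cmp 9,4)
BNE again: taken
r4=M[204]=15
r2=4&15=4
After step 12: r6 = 9.

9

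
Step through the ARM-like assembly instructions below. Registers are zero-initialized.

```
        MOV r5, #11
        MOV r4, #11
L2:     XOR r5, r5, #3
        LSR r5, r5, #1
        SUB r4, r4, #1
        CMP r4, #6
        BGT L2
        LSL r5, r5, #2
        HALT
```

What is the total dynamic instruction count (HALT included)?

29

MOV r5, #11 → r5=11
MOV r4, #11 → r4=11
XOR r5, r5, #3 → r5=11^3=8
LSR r5, r5, #1 → r5=8>>1=4
SUB r4, r4, #1 → r4=11-1=10
CMP r4, #6  (cmp 10,6)
BGT L2: taken
XOR r5, r5, #3 → r5=4^3=7
LSR r5, r5, #1 → r5=7>>1=3
SUB r4, r4, #1 → r4=10-1=9
CMP r4, #6  (cmp 9,6)
BGT L2: taken
XOR r5, r5, #3 → r5=3^3=0
LSR r5, r5, #1 → r5=0>>1=0
SUB r4, r4, #1 → r4=9-1=8
CMP r4, #6  (cmp 8,6)
BGT L2: taken
XOR r5, r5, #3 → r5=0^3=3
LSR r5, r5, #1 → r5=3>>1=1
SUB r4, r4, #1 → r4=8-1=7
CMP r4, #6  (cmp 7,6)
BGT L2: taken
XOR r5, r5, #3 → r5=1^3=2
LSR r5, r5, #1 → r5=2>>1=1
SUB r4, r4, #1 → r4=7-1=6
CMP r4, #6  (cmp 6,6)
BGT L2: not taken
LSL r5, r5, #2 → r5=1<<2=4
halt.
Total executed instructions: 29.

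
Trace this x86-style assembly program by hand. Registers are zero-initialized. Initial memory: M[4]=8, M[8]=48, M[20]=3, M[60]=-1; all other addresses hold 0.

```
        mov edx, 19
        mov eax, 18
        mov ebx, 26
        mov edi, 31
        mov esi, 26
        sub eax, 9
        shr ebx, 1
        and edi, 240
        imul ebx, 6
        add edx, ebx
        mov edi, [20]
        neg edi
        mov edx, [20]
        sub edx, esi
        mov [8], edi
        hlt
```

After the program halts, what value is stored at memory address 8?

-3

mov edx, 19 → edx=19
mov eax, 18 → eax=18
mov ebx, 26 → ebx=26
mov edi, 31 → edi=31
mov esi, 26 → esi=26
sub eax, 9 → eax=18-9=9
shr ebx, 1 → ebx=26>>1=13
and edi, 240 → edi=31&240=16
imul ebx, 6 → ebx=13*6=78
add edx, ebx → edx=19+78=97
mov edi, [20] → edi=M[20]=3
neg edi → edi=-(3)=-3
mov edx, [20] → edx=M[20]=3
sub edx, esi → edx=3-26=-23
mov [8], edi → M[8]=-3
halt.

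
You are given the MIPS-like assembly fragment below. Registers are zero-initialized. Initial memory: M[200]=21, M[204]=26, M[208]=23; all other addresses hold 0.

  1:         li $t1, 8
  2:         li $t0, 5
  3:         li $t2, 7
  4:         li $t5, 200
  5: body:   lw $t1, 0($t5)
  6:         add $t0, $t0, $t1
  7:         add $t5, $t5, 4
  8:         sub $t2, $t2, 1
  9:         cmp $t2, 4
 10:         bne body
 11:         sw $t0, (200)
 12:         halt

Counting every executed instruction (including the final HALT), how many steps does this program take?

li $t1, 8 → $t1=8
li $t0, 5 → $t0=5
li $t2, 7 → $t2=7
li $t5, 200 → $t5=200
lw $t1, 0($t5) → $t1=M[200]=21
add $t0, $t0, $t1 → $t0=5+21=26
add $t5, $t5, 4 → $t5=200+4=204
sub $t2, $t2, 1 → $t2=7-1=6
cmp $t2, 4  (cmp 6,4)
bne body: taken
lw $t1, 0($t5) → $t1=M[204]=26
add $t0, $t0, $t1 → $t0=26+26=52
add $t5, $t5, 4 → $t5=204+4=208
sub $t2, $t2, 1 → $t2=6-1=5
cmp $t2, 4  (cmp 5,4)
bne body: taken
lw $t1, 0($t5) → $t1=M[208]=23
add $t0, $t0, $t1 → $t0=52+23=75
add $t5, $t5, 4 → $t5=208+4=212
sub $t2, $t2, 1 → $t2=5-1=4
cmp $t2, 4  (cmp 4,4)
bne body: not taken
sw $t0, (200) → M[200]=75
halt.
Total executed instructions: 24.

24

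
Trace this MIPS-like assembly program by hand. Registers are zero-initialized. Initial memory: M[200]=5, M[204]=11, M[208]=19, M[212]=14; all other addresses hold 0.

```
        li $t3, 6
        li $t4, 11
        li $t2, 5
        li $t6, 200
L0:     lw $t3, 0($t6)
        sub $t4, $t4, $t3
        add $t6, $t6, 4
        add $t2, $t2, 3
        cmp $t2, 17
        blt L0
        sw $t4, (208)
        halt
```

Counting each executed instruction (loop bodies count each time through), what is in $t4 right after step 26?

$t3=6
$t4=11
$t2=5
$t6=200
$t3=M[200]=5
$t4=11-5=6
$t6=200+4=204
$t2=5+3=8
cmp $t2, 17  (cmp 8,17)
blt L0: taken
$t3=M[204]=11
$t4=6-11=-5
$t6=204+4=208
$t2=8+3=11
cmp $t2, 17  (cmp 11,17)
blt L0: taken
$t3=M[208]=19
$t4=(-5)-19=-24
$t6=208+4=212
$t2=11+3=14
cmp $t2, 17  (cmp 14,17)
blt L0: taken
$t3=M[212]=14
$t4=(-24)-14=-38
$t6=212+4=216
$t2=14+3=17
After step 26: $t4 = -38.

-38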